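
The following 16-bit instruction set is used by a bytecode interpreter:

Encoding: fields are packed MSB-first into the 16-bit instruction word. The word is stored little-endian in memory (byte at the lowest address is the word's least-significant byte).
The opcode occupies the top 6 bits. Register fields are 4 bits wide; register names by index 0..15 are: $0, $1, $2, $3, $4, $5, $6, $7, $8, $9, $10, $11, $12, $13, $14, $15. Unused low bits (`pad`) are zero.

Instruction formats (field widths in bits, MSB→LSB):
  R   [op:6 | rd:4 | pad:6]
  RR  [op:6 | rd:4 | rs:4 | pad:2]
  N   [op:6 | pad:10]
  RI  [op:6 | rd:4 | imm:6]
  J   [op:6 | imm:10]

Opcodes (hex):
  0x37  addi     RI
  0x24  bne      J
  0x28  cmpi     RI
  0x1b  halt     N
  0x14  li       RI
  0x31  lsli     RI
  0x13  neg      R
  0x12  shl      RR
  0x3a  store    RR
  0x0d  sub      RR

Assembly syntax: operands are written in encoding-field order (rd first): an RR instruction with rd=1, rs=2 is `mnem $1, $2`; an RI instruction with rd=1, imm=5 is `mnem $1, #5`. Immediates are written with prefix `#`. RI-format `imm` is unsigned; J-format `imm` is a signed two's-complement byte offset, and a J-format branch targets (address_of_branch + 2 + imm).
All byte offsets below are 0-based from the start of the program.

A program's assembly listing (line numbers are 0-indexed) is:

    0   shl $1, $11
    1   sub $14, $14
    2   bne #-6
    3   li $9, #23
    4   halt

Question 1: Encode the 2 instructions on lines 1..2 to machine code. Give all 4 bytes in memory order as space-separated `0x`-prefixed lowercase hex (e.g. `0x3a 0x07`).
line 1 (sub): pack op=0xd:6|rd=14:4|rs=14:4|pad=0:2 = 0x37b8; little→ b8 37
line 2 (bne): pack op=0x24:6|imm=-6:10 = 0x93fa; little→ fa 93

0xb8 0x37 0xfa 0x93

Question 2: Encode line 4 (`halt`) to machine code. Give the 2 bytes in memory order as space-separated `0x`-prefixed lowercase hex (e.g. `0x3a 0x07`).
0x00 0x6c

L4: halt op=0x1b:6|pad=0:10 ⇒ 0x6c00 ⇒ little 00 6c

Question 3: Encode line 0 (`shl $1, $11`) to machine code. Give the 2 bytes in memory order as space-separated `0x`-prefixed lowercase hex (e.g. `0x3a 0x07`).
L0: shl op=0x12:6|rd=1:4|rs=11:4|pad=0:2 ⇒ 0x486c ⇒ little 6c 48

0x6c 0x48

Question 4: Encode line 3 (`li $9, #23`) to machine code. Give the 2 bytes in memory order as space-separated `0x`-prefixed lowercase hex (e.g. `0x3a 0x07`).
L3: li op=0x14:6|rd=9:4|imm=23:6 ⇒ 0x5257 ⇒ little 57 52

0x57 0x52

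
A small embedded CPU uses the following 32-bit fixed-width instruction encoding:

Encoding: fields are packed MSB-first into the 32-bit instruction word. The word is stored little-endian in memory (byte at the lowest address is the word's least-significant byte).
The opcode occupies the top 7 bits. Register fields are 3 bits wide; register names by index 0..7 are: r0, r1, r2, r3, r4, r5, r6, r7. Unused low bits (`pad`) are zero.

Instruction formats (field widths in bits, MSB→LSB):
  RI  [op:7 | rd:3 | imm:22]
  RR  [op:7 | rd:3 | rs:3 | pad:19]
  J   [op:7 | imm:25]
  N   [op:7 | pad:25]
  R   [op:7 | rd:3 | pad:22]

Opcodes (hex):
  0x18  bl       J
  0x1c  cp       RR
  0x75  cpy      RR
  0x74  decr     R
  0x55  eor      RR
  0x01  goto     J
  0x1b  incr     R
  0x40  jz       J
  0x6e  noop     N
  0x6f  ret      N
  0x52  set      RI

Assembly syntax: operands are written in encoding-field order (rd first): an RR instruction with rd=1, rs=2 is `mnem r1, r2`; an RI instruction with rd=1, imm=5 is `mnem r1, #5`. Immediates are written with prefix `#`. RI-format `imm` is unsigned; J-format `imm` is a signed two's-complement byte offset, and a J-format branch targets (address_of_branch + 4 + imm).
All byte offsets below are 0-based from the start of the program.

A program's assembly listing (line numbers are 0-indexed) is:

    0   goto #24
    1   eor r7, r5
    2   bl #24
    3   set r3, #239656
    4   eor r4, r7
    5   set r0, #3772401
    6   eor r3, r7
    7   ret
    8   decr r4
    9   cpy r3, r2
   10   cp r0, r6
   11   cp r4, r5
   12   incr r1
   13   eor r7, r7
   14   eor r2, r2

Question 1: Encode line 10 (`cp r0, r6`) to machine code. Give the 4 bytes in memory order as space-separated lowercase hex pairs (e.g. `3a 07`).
line 10 (cp): pack op=0x1c:7|rd=0:3|rs=6:3|pad=0:19 = 0x38300000; little→ 00 00 30 38

00 00 30 38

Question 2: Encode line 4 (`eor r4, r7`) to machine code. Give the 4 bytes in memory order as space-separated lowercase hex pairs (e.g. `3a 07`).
4. eor fields op=0x55:7|rd=4:3|rs=7:3|pad=0:19 → word ab380000h → 00 00 38 ab

00 00 38 ab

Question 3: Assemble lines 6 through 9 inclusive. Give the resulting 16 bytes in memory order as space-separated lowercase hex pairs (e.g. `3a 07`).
line 6 (eor): pack op=0x55:7|rd=3:3|rs=7:3|pad=0:19 = 0xaaf80000; little→ 00 00 f8 aa
line 7 (ret): pack op=0x6f:7|pad=0:25 = 0xde000000; little→ 00 00 00 de
line 8 (decr): pack op=0x74:7|rd=4:3|pad=0:22 = 0xe9000000; little→ 00 00 00 e9
line 9 (cpy): pack op=0x75:7|rd=3:3|rs=2:3|pad=0:19 = 0xead00000; little→ 00 00 d0 ea

00 00 f8 aa 00 00 00 de 00 00 00 e9 00 00 d0 ea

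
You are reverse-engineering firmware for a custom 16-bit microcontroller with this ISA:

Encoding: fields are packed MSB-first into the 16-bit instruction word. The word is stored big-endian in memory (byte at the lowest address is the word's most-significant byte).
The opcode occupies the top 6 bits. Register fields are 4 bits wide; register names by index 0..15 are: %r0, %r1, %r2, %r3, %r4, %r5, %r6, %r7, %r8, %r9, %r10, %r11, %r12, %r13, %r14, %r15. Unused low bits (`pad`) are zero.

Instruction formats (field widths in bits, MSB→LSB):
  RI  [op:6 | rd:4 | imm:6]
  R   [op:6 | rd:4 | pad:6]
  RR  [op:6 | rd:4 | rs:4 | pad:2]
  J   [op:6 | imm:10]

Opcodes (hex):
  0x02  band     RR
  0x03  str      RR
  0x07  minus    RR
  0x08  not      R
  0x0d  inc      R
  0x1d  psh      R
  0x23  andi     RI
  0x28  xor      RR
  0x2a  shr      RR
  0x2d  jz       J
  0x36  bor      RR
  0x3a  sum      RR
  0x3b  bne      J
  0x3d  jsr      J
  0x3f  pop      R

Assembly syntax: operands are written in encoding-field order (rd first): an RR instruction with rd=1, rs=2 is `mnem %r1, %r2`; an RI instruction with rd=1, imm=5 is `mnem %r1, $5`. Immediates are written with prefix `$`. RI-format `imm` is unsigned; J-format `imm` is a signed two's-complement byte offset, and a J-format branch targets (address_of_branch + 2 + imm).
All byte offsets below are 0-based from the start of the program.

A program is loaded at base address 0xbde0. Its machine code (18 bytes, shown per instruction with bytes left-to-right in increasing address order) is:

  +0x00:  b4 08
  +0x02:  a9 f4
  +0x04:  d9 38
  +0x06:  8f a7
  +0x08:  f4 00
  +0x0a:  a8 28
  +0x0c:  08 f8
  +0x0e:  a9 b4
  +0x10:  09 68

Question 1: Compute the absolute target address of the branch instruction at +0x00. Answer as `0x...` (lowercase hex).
0xbdea

off 0x00: read b4 08 as big → 0xb408
  opcode bits[15:10]=0x2d: jz/J
  [9:0] imm=8 = $8
  target = base 0xbde0 + off 0x00 + 2 + imm 8 = 0xbdea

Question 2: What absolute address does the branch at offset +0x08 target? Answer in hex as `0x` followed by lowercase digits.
+0x08: f4 00 ⇒ word 0xf400 (big)
  op=0xf400>>10=0x3d ⇒ jsr (J)
  imm@[9:0]=0x0 ⇒ $0
  target = base 0xbde0 + off 0x08 + 2 + imm 0 = 0xbdea

0xbdea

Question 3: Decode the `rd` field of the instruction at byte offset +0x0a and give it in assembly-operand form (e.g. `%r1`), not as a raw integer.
+0x0a: a8 28 ⇒ word 0xa828 (big)
  top 6b → 0x2a → shr [RR]
  rd: (w>>6)&0xf=0x0 → %r0
  rs: (w>>2)&0xf=0xa → %r10

%r0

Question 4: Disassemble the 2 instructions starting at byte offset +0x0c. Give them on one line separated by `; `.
off 0x0c: read 08 f8 as big → 0x08f8
  top 6b → 0x2 → band [RR]
  rd@[9:6]=0x3 ⇒ %r3
  rs@[5:2]=0xe ⇒ %r14
off 0x0e: read a9 b4 as big → 0xa9b4
  top 6b → 0x2a → shr [RR]
  rd@[9:6]=0x6 ⇒ %r6
  rs@[5:2]=0xd ⇒ %r13

band %r3, %r14; shr %r6, %r13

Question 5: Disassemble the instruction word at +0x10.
band %r5, %r10

+0x10: 09 68 ⇒ word 0x0968 (big)
  top 6b → 0x2 → band [RR]
  rd@[9:6]=0x5 ⇒ %r5
  rs@[5:2]=0xa ⇒ %r10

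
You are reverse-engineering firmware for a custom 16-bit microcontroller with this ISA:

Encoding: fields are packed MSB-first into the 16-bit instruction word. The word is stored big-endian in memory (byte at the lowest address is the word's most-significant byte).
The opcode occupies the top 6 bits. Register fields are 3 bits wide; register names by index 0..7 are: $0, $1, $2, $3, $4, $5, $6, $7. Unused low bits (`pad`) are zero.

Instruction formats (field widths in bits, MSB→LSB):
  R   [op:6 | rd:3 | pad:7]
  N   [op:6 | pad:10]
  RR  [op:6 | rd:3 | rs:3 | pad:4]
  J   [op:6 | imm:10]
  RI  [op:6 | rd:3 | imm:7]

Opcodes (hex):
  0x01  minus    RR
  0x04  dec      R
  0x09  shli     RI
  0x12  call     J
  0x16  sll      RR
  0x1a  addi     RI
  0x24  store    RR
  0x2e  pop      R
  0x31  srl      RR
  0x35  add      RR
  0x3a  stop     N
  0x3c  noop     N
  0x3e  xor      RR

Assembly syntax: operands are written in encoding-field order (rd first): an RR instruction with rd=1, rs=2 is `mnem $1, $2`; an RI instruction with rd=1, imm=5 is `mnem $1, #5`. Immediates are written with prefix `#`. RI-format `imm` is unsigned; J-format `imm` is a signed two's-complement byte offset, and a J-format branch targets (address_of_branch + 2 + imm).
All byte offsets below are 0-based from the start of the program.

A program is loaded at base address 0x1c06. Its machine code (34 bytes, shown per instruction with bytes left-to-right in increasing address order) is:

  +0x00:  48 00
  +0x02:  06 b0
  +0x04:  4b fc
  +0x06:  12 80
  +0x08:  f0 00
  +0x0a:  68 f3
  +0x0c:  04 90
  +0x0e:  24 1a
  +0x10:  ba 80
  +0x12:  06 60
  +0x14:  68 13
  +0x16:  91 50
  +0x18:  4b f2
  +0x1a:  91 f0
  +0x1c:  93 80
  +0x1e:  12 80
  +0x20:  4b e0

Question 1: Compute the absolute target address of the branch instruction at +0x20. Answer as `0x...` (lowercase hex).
0x1c08

@+20  big-endian(4b e0) = 0x4be0
  top 6b → 0x12 → call [J]
  [9:0] imm=992 (s10→-32) = #-32
  target = base 0x1c06 + off 0x20 + 2 + imm -32 = 0x1c08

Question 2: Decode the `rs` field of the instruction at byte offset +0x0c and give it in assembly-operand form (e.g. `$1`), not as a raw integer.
+0x0c: 04 90 ⇒ word 0x0490 (big)
  opcode bits[15:10]=0x1: minus/RR
  rd@[9:7]=0x1 ⇒ $1
  rs@[6:4]=0x1 ⇒ $1

$1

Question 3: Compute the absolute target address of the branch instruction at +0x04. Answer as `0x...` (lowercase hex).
+0x04: 4b fc ⇒ word 0x4bfc (big)
  top 6b → 0x12 → call [J]
  imm: (w>>0)&0x3ff=0x3fc (s10→-4) → #-4
  target = base 0x1c06 + off 0x04 + 2 + imm -4 = 0x1c08

0x1c08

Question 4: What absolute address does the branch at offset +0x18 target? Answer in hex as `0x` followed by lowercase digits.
0x1c12

[18] 4b f2 → 0x4bf2
  opcode bits[15:10]=0x12: call/J
  imm@[9:0]=0x3f2 (s10→-14) ⇒ #-14
  target = base 0x1c06 + off 0x18 + 2 + imm -14 = 0x1c12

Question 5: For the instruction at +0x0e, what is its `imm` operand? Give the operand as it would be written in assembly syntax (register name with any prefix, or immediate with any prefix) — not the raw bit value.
#26

off 0x0e: read 24 1a as big → 0x241a
  top 6b → 0x9 → shli [RI]
  [9:7] rd=0 = $0
  [6:0] imm=26 = #26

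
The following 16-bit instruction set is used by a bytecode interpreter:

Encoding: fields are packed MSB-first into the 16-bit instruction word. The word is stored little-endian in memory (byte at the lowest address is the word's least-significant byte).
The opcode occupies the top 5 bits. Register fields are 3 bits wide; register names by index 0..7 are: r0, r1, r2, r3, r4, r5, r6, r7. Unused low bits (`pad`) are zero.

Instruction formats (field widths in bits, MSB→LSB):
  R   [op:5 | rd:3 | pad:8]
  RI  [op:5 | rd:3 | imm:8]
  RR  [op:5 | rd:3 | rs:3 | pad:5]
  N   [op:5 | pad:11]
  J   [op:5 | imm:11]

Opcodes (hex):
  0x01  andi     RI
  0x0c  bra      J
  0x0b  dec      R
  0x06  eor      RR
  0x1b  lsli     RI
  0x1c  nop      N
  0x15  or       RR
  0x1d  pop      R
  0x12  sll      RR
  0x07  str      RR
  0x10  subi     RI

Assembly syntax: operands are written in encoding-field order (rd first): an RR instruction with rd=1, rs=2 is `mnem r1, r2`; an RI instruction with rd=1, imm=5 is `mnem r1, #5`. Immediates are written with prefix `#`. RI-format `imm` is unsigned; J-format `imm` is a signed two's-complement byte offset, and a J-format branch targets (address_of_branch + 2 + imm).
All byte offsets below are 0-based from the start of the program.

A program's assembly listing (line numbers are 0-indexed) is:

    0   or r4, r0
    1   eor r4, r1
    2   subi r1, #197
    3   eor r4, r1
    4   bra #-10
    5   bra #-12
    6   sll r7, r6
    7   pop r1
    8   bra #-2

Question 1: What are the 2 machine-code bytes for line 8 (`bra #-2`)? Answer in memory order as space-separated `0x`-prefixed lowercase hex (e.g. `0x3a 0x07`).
L8: bra op=0xc:5|imm=-2:11 ⇒ 0x67fe ⇒ little fe 67

0xfe 0x67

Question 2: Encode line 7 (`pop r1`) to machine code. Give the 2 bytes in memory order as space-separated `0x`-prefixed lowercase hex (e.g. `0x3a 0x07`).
7. pop fields op=0x1d:5|rd=1:3|pad=0:8 → word e900h → 00 e9

0x00 0xe9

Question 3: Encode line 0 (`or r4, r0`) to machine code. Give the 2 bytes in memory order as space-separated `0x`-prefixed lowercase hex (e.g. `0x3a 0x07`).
L0: or op=0x15:5|rd=4:3|rs=0:3|pad=0:5 ⇒ 0xac00 ⇒ little 00 ac

0x00 0xac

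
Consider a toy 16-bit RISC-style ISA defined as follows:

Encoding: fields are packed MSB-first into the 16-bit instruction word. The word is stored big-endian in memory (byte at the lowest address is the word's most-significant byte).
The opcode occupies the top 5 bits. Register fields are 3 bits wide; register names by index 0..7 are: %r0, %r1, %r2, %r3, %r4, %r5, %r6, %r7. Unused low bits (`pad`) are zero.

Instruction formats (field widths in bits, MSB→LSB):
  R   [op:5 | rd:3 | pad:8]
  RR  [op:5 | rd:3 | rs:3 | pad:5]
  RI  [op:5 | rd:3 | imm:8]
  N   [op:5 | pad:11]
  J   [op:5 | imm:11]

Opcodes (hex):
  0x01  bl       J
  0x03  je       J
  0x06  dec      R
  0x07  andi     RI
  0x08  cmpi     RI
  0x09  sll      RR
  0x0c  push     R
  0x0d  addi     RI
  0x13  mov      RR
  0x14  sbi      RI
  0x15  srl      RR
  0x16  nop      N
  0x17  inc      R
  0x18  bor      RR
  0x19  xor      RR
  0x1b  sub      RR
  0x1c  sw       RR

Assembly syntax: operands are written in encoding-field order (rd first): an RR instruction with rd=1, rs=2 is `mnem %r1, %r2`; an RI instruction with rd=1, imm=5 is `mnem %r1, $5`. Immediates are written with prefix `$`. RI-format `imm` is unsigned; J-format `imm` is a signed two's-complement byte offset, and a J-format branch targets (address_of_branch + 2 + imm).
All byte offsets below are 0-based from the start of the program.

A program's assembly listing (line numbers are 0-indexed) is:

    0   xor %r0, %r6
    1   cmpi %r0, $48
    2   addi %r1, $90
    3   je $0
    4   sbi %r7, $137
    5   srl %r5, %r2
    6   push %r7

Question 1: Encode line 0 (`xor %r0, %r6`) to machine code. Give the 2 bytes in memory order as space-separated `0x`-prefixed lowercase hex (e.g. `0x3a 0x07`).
0xc8 0xc0

L0: xor op=0x19:5|rd=0:3|rs=6:3|pad=0:5 ⇒ 0xc8c0 ⇒ big c8 c0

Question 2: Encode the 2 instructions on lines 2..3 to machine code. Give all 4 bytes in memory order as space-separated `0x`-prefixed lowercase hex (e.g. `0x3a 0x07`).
L2: addi op=0xd:5|rd=1:3|imm=90:8 ⇒ 0x695a ⇒ big 69 5a
L3: je op=0x3:5|imm=0:11 ⇒ 0x1800 ⇒ big 18 00

0x69 0x5a 0x18 0x00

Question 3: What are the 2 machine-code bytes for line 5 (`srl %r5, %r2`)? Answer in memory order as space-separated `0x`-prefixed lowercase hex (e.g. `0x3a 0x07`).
0xad 0x40

line 5 (srl): pack op=0x15:5|rd=5:3|rs=2:3|pad=0:5 = 0xad40; big→ ad 40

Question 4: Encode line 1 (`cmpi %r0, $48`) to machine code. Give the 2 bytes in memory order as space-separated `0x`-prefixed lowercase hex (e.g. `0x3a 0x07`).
L1: cmpi op=0x8:5|rd=0:3|imm=48:8 ⇒ 0x4030 ⇒ big 40 30

0x40 0x30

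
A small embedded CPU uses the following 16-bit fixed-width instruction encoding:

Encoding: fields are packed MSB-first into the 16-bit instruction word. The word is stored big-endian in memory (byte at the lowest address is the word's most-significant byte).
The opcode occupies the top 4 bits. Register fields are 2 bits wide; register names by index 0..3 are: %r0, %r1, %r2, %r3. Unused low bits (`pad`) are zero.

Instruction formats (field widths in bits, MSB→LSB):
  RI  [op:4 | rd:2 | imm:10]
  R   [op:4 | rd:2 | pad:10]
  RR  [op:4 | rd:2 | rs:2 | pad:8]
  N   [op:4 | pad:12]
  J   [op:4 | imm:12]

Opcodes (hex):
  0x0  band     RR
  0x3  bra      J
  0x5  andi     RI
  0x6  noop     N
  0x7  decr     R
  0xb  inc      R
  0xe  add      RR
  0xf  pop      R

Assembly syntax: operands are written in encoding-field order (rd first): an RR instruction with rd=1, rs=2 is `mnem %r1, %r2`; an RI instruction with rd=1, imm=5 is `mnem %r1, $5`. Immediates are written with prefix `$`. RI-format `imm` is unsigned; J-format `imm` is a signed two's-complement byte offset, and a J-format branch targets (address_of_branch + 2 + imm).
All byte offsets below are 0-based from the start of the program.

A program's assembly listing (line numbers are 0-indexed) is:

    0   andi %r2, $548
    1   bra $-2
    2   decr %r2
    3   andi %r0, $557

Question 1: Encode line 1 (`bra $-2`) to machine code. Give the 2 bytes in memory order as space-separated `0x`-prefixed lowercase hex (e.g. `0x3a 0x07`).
0x3f 0xfe

1. bra fields op=0x3:4|imm=-2:12 → word 3ffeh → 3f fe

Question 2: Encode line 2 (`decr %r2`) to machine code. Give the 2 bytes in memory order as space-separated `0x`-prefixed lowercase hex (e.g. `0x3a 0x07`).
line 2 (decr): pack op=0x7:4|rd=2:2|pad=0:10 = 0x7800; big→ 78 00

0x78 0x00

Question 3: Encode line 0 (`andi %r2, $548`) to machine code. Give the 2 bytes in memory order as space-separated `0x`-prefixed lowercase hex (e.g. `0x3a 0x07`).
0x5a 0x24

0. andi fields op=0x5:4|rd=2:2|imm=548:10 → word 5a24h → 5a 24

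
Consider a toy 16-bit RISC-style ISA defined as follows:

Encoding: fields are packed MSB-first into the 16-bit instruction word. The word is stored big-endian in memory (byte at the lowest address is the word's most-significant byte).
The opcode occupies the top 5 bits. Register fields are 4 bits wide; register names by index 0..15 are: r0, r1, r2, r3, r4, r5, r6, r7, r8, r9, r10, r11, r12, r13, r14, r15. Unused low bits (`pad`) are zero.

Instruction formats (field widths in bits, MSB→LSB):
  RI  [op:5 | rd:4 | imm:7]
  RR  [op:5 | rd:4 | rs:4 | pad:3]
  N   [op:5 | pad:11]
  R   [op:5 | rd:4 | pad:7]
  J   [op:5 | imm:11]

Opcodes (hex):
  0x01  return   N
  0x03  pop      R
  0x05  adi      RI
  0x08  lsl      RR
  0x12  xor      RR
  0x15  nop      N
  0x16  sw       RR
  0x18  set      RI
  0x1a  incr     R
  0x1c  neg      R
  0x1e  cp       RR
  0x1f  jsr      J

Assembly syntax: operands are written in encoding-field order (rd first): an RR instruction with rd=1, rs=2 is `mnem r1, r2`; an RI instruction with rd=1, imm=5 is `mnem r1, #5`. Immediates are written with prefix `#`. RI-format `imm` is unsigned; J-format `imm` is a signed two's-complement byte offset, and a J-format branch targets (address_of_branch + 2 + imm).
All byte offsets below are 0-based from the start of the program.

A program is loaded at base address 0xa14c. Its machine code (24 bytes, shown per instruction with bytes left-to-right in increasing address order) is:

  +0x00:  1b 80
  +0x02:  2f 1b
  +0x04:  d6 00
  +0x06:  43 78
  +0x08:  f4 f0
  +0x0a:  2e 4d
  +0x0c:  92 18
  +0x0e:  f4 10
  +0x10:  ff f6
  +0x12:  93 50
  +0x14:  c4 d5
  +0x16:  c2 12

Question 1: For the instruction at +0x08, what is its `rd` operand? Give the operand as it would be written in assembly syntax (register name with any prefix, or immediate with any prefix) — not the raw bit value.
off 0x08: read f4 f0 as big → 0xf4f0
  op=0xf4f0>>11=0x1e ⇒ cp (RR)
  [10:7] rd=9 = r9
  [6:3] rs=14 = r14

r9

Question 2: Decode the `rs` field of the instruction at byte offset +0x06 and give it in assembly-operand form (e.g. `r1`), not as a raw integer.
[06] 43 78 → 0x4378
  top 5b → 0x8 → lsl [RR]
  rd: (w>>7)&0xf=0x6 → r6
  rs: (w>>3)&0xf=0xf → r15

r15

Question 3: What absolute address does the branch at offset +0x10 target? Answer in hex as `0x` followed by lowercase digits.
0xa154

[10] ff f6 → 0xfff6
  op=0xfff6>>11=0x1f ⇒ jsr (J)
  [10:0] imm=2038 (s11→-10) = #-10
  target = base 0xa14c + off 0x10 + 2 + imm -10 = 0xa154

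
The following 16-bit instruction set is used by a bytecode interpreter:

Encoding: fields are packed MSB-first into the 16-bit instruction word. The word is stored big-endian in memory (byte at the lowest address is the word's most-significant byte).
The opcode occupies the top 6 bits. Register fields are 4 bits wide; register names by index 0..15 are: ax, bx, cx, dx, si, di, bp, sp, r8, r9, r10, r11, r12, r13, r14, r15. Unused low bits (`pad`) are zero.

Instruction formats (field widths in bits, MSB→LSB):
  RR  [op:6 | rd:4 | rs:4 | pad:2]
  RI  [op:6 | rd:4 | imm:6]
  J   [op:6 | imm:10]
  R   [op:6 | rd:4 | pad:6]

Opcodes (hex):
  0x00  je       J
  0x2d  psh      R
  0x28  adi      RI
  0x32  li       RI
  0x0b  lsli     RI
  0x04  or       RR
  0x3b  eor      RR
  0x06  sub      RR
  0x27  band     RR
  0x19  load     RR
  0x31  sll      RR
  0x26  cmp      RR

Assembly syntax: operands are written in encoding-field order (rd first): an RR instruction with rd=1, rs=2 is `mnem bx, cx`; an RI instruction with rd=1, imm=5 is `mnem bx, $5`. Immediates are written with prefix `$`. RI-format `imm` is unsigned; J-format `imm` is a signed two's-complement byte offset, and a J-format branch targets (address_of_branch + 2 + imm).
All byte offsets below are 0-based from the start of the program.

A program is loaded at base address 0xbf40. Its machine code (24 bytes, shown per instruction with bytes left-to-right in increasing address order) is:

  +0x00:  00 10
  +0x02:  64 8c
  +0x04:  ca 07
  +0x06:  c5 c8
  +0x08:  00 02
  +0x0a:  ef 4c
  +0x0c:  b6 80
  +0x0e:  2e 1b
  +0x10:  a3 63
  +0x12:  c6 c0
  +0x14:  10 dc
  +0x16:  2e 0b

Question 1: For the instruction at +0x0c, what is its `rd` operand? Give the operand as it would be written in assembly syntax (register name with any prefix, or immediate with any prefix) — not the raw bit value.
+0x0c: b6 80 ⇒ word 0xb680 (big)
  op=0xb680>>10=0x2d ⇒ psh (R)
  rd@[9:6]=0xa ⇒ r10

r10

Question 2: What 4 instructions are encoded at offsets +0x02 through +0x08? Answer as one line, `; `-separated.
load cx, dx; li r8, $7; sll sp, cx; je $2

off 0x02: read 64 8c as big → 0x648c
  top 6b → 0x19 → load [RR]
  [9:6] rd=2 = cx
  [5:2] rs=3 = dx
off 0x04: read ca 07 as big → 0xca07
  top 6b → 0x32 → li [RI]
  [9:6] rd=8 = r8
  [5:0] imm=7 = $7
off 0x06: read c5 c8 as big → 0xc5c8
  top 6b → 0x31 → sll [RR]
  [9:6] rd=7 = sp
  [5:2] rs=2 = cx
off 0x08: read 00 02 as big → 0x0002
  top 6b → 0x0 → je [J]
  [9:0] imm=2 = $2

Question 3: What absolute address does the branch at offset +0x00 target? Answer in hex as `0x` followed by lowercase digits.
0xbf52

+0x00: 00 10 ⇒ word 0x0010 (big)
  op=0x0010>>10=0x0 ⇒ je (J)
  imm: (w>>0)&0x3ff=0x10 → $16
  target = base 0xbf40 + off 0x00 + 2 + imm 16 = 0xbf52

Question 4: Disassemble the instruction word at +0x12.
sll r11, ax

+0x12: c6 c0 ⇒ word 0xc6c0 (big)
  top 6b → 0x31 → sll [RR]
  rd: (w>>6)&0xf=0xb → r11
  rs: (w>>2)&0xf=0x0 → ax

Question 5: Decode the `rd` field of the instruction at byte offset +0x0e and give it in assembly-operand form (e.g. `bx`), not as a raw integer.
r8

@+0e  big-endian(2e 1b) = 0x2e1b
  opcode bits[15:10]=0xb: lsli/RI
  rd@[9:6]=0x8 ⇒ r8
  imm@[5:0]=0x1b ⇒ $27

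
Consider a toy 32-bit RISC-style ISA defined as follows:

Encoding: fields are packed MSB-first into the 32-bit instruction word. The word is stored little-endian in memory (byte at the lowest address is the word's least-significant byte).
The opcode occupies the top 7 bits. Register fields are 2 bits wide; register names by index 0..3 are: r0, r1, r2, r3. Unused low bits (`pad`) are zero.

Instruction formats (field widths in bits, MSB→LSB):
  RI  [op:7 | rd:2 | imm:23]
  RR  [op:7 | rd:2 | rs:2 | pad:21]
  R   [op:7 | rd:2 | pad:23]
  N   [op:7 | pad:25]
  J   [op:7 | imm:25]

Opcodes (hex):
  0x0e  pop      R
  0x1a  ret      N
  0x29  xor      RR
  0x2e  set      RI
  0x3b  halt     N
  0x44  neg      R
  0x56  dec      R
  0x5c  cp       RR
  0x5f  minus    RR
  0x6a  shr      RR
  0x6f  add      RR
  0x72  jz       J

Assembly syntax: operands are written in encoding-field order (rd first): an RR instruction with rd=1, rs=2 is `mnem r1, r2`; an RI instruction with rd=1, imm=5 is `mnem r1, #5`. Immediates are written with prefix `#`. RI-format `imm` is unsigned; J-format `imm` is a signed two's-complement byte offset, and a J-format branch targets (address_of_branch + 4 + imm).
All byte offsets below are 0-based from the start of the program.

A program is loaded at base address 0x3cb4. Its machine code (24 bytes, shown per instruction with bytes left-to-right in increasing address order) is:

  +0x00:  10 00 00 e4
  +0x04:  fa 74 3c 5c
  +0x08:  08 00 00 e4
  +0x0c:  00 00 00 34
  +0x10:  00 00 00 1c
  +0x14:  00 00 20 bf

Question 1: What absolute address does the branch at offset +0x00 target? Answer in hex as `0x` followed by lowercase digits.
0x3cc8

off 0x00: read 10 00 00 e4 as little → 0xe4000010
  top 7b → 0x72 → jz [J]
  [24:0] imm=16 = #16
  target = base 0x3cb4 + off 0x00 + 4 + imm 16 = 0x3cc8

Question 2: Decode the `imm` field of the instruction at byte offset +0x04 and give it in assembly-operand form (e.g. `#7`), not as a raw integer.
#3962106

@+04  little-endian(fa 74 3c 5c) = 0x5c3c74fa
  opcode bits[31:25]=0x2e: set/RI
  rd@[24:23]=0x0 ⇒ r0
  imm@[22:0]=0x3c74fa ⇒ #3962106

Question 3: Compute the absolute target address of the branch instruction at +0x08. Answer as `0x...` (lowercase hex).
0x3cc8

@+08  little-endian(08 00 00 e4) = 0xe4000008
  op=0xe4000008>>25=0x72 ⇒ jz (J)
  imm@[24:0]=0x8 ⇒ #8
  target = base 0x3cb4 + off 0x08 + 4 + imm 8 = 0x3cc8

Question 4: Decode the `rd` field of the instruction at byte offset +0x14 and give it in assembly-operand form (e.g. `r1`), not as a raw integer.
off 0x14: read 00 00 20 bf as little → 0xbf200000
  top 7b → 0x5f → minus [RR]
  [24:23] rd=2 = r2
  [22:21] rs=1 = r1

r2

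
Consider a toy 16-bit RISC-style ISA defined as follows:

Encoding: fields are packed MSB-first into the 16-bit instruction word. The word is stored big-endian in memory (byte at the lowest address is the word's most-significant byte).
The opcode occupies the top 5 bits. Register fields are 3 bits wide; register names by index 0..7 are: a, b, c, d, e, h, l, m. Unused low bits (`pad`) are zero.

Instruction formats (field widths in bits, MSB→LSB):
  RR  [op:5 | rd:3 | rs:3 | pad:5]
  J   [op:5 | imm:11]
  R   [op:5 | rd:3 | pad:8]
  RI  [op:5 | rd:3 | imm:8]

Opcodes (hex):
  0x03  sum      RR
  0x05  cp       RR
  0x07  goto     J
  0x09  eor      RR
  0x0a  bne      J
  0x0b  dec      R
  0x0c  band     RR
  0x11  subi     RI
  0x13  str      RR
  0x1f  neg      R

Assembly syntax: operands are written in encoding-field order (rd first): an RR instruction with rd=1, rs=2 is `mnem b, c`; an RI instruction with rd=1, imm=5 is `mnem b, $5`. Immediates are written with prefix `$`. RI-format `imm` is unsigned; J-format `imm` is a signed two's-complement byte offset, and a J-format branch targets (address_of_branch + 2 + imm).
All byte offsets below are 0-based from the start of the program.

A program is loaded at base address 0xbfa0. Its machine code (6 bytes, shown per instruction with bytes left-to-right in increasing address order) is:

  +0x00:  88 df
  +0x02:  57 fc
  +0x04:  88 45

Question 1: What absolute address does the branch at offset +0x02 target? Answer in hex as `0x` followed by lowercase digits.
0xbfa0

off 0x02: read 57 fc as big → 0x57fc
  top 5b → 0xa → bne [J]
  imm@[10:0]=0x7fc (s11→-4) ⇒ $-4
  target = base 0xbfa0 + off 0x02 + 2 + imm -4 = 0xbfa0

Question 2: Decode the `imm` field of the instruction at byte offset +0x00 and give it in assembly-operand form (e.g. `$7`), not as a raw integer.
off 0x00: read 88 df as big → 0x88df
  op=0x88df>>11=0x11 ⇒ subi (RI)
  rd@[10:8]=0x0 ⇒ a
  imm@[7:0]=0xdf ⇒ $223

$223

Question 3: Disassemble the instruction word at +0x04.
subi a, $69

@+04  big-endian(88 45) = 0x8845
  op=0x8845>>11=0x11 ⇒ subi (RI)
  rd: (w>>8)&0x7=0x0 → a
  imm: (w>>0)&0xff=0x45 → $69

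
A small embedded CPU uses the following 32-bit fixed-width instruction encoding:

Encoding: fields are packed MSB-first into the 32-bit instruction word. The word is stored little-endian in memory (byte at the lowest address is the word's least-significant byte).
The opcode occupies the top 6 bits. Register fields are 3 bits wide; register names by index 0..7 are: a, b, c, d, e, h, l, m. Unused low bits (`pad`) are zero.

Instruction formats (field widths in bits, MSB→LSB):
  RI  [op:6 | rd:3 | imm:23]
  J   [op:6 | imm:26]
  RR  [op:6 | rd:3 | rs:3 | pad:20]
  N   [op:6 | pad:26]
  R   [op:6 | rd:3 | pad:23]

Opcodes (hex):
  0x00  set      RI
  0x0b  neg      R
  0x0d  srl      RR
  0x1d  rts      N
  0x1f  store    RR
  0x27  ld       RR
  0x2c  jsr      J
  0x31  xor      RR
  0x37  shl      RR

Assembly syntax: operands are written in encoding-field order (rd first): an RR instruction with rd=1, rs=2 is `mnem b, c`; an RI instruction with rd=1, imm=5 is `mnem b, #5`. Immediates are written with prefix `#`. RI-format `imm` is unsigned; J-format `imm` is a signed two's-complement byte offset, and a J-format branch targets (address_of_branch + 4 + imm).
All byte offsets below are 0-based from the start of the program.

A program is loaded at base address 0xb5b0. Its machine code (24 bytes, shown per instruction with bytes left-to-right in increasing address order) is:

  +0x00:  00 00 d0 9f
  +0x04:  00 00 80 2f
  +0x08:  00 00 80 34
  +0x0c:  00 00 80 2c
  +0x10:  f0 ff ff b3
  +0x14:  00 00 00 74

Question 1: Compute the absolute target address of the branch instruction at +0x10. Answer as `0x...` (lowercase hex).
@+10  little-endian(f0 ff ff b3) = 0xb3fffff0
  op=0xb3fffff0>>26=0x2c ⇒ jsr (J)
  imm: (w>>0)&0x3ffffff=0x3fffff0 (s26→-16) → #-16
  target = base 0xb5b0 + off 0x10 + 4 + imm -16 = 0xb5b4

0xb5b4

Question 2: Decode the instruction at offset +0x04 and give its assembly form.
off 0x04: read 00 00 80 2f as little → 0x2f800000
  op=0x2f800000>>26=0xb ⇒ neg (R)
  rd@[25:23]=0x7 ⇒ m

neg m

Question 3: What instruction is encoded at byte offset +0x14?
@+14  little-endian(00 00 00 74) = 0x74000000
  opcode bits[31:26]=0x1d: rts/N

rts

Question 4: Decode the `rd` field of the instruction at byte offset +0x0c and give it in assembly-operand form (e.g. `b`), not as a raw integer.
b

off 0x0c: read 00 00 80 2c as little → 0x2c800000
  top 6b → 0xb → neg [R]
  [25:23] rd=1 = b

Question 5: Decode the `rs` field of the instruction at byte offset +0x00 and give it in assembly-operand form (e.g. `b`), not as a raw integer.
h

[00] 00 00 d0 9f → 0x9fd00000
  opcode bits[31:26]=0x27: ld/RR
  [25:23] rd=7 = m
  [22:20] rs=5 = h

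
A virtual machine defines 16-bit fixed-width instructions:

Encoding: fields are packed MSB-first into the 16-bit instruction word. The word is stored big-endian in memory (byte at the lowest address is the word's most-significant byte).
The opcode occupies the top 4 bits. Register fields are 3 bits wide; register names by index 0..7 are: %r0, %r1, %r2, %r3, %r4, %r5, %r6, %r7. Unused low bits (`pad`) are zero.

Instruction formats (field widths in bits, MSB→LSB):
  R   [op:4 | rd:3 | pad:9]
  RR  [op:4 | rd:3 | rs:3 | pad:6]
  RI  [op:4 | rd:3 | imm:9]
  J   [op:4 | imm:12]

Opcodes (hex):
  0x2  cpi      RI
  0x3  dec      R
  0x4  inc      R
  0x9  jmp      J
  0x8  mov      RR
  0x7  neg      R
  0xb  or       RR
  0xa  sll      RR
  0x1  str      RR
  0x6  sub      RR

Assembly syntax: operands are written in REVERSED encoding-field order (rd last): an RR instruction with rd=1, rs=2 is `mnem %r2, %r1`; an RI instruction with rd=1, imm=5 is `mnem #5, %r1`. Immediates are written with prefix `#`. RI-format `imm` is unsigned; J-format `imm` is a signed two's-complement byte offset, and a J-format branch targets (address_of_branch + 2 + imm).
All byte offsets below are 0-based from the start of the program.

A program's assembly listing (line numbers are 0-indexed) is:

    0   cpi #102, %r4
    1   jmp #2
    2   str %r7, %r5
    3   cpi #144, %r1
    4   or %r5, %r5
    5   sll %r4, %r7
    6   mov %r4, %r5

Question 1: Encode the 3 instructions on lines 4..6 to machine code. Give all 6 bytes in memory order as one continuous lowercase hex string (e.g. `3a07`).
4. or fields op=0xb:4|rd=5:3|rs=5:3|pad=0:6 → word bb40h → bb 40
5. sll fields op=0xa:4|rd=7:3|rs=4:3|pad=0:6 → word af00h → af 00
6. mov fields op=0x8:4|rd=5:3|rs=4:3|pad=0:6 → word 8b00h → 8b 00

bb40af008b00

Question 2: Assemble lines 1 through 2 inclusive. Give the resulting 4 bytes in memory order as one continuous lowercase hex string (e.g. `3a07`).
90021bc0

1. jmp fields op=0x9:4|imm=2:12 → word 9002h → 90 02
2. str fields op=0x1:4|rd=5:3|rs=7:3|pad=0:6 → word 1bc0h → 1b c0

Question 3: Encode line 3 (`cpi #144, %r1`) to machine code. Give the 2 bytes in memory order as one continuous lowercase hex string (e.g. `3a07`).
L3: cpi op=0x2:4|rd=1:3|imm=144:9 ⇒ 0x2290 ⇒ big 22 90

2290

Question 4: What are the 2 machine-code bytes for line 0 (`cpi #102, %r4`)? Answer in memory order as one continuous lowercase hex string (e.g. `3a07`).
L0: cpi op=0x2:4|rd=4:3|imm=102:9 ⇒ 0x2866 ⇒ big 28 66

2866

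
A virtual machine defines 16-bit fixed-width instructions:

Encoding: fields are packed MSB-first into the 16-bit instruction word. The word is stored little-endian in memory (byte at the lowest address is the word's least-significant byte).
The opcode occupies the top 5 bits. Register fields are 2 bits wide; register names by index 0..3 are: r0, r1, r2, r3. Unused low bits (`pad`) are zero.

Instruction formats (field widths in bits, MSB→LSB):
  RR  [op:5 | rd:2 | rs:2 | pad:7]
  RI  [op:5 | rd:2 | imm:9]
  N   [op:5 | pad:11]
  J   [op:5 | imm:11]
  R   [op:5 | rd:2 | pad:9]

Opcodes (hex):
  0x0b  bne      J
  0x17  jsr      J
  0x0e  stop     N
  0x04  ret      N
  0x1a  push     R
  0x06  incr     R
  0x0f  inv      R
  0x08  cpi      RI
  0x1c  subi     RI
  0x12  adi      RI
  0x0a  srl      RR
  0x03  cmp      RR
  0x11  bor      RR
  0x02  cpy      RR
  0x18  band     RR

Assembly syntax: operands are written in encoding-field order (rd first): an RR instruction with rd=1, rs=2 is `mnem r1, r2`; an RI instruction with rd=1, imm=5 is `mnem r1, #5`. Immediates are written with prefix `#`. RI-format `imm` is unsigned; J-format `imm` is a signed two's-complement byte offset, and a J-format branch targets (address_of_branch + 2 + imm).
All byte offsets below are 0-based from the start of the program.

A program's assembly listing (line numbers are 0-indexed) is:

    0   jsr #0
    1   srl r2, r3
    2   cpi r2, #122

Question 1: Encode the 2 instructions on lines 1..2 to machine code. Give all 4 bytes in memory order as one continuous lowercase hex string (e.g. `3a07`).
L1: srl op=0xa:5|rd=2:2|rs=3:2|pad=0:7 ⇒ 0x5580 ⇒ little 80 55
L2: cpi op=0x8:5|rd=2:2|imm=122:9 ⇒ 0x447a ⇒ little 7a 44

80557a44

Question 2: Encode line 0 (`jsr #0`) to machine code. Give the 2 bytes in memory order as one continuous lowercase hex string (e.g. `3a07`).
00b8

0. jsr fields op=0x17:5|imm=0:11 → word b800h → 00 b8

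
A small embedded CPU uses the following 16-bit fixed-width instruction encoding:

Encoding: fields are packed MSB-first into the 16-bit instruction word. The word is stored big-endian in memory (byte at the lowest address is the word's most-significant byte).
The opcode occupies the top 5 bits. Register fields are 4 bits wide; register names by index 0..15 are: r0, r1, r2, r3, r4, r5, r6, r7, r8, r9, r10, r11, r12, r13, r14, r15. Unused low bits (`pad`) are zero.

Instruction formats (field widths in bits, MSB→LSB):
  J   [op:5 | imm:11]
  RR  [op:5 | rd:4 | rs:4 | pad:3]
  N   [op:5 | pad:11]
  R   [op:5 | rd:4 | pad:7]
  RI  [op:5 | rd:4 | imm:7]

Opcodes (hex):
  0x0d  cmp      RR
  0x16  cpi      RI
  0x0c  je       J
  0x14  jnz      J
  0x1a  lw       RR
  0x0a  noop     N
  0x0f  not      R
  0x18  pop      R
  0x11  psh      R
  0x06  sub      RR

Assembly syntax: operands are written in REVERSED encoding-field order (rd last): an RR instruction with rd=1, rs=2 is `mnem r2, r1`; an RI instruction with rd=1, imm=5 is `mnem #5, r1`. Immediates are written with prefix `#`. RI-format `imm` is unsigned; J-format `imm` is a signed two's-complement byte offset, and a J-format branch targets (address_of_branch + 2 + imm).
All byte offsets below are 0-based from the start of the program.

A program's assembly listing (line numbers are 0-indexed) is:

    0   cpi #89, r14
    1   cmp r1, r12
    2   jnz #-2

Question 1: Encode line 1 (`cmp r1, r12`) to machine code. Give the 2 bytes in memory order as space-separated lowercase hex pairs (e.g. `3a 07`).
6e 08

L1: cmp op=0xd:5|rd=12:4|rs=1:4|pad=0:3 ⇒ 0x6e08 ⇒ big 6e 08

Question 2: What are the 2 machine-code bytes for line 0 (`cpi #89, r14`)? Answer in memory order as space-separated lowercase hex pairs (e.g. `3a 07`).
b7 59

0. cpi fields op=0x16:5|rd=14:4|imm=89:7 → word b759h → b7 59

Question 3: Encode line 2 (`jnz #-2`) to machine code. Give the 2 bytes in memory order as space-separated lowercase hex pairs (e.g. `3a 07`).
L2: jnz op=0x14:5|imm=-2:11 ⇒ 0xa7fe ⇒ big a7 fe

a7 fe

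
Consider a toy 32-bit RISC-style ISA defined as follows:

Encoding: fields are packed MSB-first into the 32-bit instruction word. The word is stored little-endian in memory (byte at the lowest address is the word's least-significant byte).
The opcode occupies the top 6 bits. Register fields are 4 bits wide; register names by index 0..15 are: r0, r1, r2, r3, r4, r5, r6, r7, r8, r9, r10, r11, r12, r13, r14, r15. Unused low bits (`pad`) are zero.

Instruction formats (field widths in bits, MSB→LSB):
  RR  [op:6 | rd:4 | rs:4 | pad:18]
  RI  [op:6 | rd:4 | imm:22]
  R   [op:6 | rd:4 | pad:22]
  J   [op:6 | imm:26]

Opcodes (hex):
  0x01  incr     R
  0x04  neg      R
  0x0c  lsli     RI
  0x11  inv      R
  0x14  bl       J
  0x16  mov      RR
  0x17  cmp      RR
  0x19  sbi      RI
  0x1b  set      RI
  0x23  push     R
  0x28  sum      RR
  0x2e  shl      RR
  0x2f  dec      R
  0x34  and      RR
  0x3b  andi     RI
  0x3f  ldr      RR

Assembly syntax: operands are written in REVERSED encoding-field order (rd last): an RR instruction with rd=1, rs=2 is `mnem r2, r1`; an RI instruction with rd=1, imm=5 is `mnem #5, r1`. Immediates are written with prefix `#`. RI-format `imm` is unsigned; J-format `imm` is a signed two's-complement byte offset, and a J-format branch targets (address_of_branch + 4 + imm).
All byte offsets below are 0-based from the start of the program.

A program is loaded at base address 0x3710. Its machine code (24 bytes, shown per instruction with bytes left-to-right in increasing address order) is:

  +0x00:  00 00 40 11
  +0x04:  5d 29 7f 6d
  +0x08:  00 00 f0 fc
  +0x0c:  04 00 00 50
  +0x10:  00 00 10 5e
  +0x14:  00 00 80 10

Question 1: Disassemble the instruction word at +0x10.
cmp r4, r8

@+10  little-endian(00 00 10 5e) = 0x5e100000
  op=0x5e100000>>26=0x17 ⇒ cmp (RR)
  rd: (w>>22)&0xf=0x8 → r8
  rs: (w>>18)&0xf=0x4 → r4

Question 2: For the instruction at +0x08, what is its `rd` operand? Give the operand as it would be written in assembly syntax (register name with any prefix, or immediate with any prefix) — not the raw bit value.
r3

@+08  little-endian(00 00 f0 fc) = 0xfcf00000
  opcode bits[31:26]=0x3f: ldr/RR
  rd@[25:22]=0x3 ⇒ r3
  rs@[21:18]=0xc ⇒ r12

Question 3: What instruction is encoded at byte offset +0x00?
neg r5

+0x00: 00 00 40 11 ⇒ word 0x11400000 (little)
  op=0x11400000>>26=0x4 ⇒ neg (R)
  rd: (w>>22)&0xf=0x5 → r5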